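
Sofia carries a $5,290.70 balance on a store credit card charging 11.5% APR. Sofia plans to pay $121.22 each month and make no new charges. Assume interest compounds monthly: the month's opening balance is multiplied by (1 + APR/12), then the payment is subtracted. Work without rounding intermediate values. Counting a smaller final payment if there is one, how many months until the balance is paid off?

Monthly rate r = 11.5%/12 = 0.958333% = 0.00958333.
Recurrence: B ← B·(1+r) − $121.22.
Month 1: interest $50.70; balance after payment $5,220.18.
Month 2: interest $50.03; balance after payment $5,148.99.
Closed form: n = −ln(1 − rB₀/P)/ln(1+r) = −ln(0.58173)/ln(1.00958) ≈ 56.801, so the balance reaches zero during payment 57.

57 months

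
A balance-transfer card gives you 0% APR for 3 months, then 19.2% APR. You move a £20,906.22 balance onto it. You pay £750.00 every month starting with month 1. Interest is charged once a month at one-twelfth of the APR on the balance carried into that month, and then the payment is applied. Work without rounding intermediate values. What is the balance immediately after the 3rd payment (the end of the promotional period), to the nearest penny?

Promo months 1–3 at r₀ = 0%/12 = 0; months 4+ at r₁ = 19.2%/12 = 0.016.
After month 3 (no interest yet): B = £20,906.22 − 3·£750.00 = £18,656.22.

£18,656.22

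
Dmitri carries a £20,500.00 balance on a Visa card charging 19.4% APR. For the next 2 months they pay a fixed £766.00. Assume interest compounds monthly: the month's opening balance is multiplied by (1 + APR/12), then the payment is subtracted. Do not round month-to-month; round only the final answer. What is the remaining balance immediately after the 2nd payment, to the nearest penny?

Monthly rate r = 19.4%/12 = 1.61667% = 0.0161667.
Each month: B ← B·(1+r) − £766.00.
Month 1: interest £331.42; balance after payment £20,065.42.
Month 2: interest £324.39; balance after payment £19,623.81.

£19,623.81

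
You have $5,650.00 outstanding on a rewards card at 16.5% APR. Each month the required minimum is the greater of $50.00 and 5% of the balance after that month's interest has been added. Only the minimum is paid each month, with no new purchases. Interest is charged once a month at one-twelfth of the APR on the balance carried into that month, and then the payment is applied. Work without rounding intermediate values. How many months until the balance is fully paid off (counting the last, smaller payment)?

70 months

Monthly rate r = 16.5%/12 = 1.375% = 0.01375.
While 5% of the post-interest balance exceeds $50.00, each month B ← (B·(1+r))·(1 − 0.05), i.e. B shrinks by the factor (1+r)·0.95 = 0.96306.
This holds for months 1–47. Entering month 48 the balance is $963.40; 5% of the post-interest balance is now below $50.00, so the flat $50.00 minimum applies from here.
From month 48 a fixed $50.00 at rate r clears $963.40 in 23 more payments. Total: 47 + 23 = 70 months.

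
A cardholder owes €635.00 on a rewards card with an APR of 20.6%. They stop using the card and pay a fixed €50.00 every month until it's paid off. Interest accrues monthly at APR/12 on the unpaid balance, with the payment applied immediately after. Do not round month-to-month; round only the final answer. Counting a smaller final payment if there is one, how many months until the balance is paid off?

Monthly rate r = 20.6%/12 = 1.71667% = 0.0171667.
Recurrence: B ← B·(1+r) − €50.00.
Month 1: interest €10.90; balance after payment €595.90.
Month 2: interest €10.23; balance after payment €556.13.
Closed form: n = −ln(1 − rB₀/P)/ln(1+r) = −ln(0.78198)/ln(1.01717) ≈ 14.448, so the balance reaches zero during payment 15.

15 months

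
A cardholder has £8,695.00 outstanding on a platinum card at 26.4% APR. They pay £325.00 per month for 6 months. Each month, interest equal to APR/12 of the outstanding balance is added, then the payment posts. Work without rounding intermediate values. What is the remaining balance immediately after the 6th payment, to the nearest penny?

Monthly rate r = 26.4%/12 = 2.2% = 0.022.
Each month: B ← B·(1+r) − £325.00.
Month 1: interest £191.29; balance after payment £8,561.29.
Month 2: interest £188.35; balance after payment £8,424.64.
Month 3: interest £185.34; balance after payment £8,284.98.
Month 4: interest £182.27; balance after payment £8,142.25.
Month 5: interest £179.13; balance after payment £7,996.38.
Month 6: interest £175.92; balance after payment £7,847.30.

£7,847.30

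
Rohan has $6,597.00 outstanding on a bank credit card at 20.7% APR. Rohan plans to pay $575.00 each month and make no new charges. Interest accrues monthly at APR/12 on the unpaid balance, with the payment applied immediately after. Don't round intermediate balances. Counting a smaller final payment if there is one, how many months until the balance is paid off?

Monthly rate r = 20.7%/12 = 1.725% = 0.01725.
Recurrence: B ← B·(1+r) − $575.00.
Month 1: interest $113.80; balance after payment $6,135.80.
Month 2: interest $105.84; balance after payment $5,666.64.
Closed form: n = −ln(1 − rB₀/P)/ln(1+r) = −ln(0.80209)/ln(1.01725) ≈ 12.895, so the balance reaches zero during payment 13.

13 payments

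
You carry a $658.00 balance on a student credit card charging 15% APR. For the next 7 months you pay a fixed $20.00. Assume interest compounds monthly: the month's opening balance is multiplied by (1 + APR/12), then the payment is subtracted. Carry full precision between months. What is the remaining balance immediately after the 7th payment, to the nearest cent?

Monthly rate r = 15%/12 = 1.25% = 0.0125.
Each month: B ← B·(1+r) − $20.00.
Month 1: interest $8.22; balance after payment $646.23.
Month 2: interest $8.08; balance after payment $634.30.
Month 3: interest $7.93; balance after payment $622.23.
Month 4: interest $7.78; balance after payment $610.01.
Month 5: interest $7.63; balance after payment $597.63.
Month 6: interest $7.47; balance after payment $585.11.
Month 7: interest $7.31; balance after payment $572.42.

$572.42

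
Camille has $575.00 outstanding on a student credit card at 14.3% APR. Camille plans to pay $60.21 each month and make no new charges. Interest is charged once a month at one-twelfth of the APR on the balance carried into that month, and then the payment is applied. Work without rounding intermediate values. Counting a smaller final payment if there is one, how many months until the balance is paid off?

11 payments

Monthly rate r = 14.3%/12 = 1.19167% = 0.0119167.
Recurrence: B ← B·(1+r) − $60.21.
Month 1: interest $6.85; balance after payment $521.64.
Month 2: interest $6.22; balance after payment $467.65.
Closed form: n = −ln(1 − rB₀/P)/ln(1+r) = −ln(0.8862)/ln(1.01192) ≈ 10.199, so the balance reaches zero during payment 11.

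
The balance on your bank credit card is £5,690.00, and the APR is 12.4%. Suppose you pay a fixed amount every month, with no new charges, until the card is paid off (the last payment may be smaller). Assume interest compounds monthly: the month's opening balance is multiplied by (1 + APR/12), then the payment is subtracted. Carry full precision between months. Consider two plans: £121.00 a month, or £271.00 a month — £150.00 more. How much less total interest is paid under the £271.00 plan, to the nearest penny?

Monthly rate r = 12.4%/12 = 1.03333% = 0.0103333.
At £121.00/mo: n = ⌈−ln(1 − rB₀/P)/ln(1+r)⌉ = 65 payments (last £87.72); total interest = total paid − £5,690.00 = £2,141.72.
At £271.00/mo: 24 payments (last £214.46); total interest £757.46.
Interest saved = £2,141.72 − £757.46 = £1,384.26.

£1,384.26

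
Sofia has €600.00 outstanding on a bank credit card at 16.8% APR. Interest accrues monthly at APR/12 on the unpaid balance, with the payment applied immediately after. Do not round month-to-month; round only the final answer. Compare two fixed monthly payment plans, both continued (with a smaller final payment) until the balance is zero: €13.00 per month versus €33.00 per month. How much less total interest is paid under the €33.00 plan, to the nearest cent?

Monthly rate r = 16.8%/12 = 1.4% = 0.014.
At €13.00/mo: n = ⌈−ln(1 − rB₀/P)/ln(1+r)⌉ = 75 payments (last €9.44); total interest = total paid − €600.00 = €371.44.
At €33.00/mo: 22 payments (last €4.30); total interest €97.30.
Interest saved = €371.44 − €97.30 = €274.14.

€274.14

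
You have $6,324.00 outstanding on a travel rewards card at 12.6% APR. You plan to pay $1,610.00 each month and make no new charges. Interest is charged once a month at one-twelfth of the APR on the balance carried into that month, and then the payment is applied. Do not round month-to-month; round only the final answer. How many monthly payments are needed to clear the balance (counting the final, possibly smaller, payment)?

Monthly rate r = 12.6%/12 = 1.05% = 0.0105.
Recurrence: B ← B·(1+r) − $1,610.00.
Month 1: interest $66.40; balance after payment $4,780.40.
Month 2: interest $50.19; balance after payment $3,220.60.
Month 3: interest $33.82; balance after payment $1,644.41.
Month 4: interest $17.27; balance after payment $51.68.
Month 5: interest $0.54; balance after payment $0.00.

5 months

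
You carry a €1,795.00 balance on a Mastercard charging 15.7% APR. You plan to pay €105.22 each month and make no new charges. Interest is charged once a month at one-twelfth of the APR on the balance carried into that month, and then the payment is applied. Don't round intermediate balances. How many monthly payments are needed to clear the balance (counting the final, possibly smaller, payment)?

20 months

Monthly rate r = 15.7%/12 = 1.30833% = 0.0130833.
Recurrence: B ← B·(1+r) − €105.22.
Month 1: interest €23.48; balance after payment €1,713.26.
Month 2: interest €22.42; balance after payment €1,630.46.
Closed form: n = −ln(1 − rB₀/P)/ln(1+r) = −ln(0.7768)/ln(1.01308) ≈ 19.430, so the balance reaches zero during payment 20.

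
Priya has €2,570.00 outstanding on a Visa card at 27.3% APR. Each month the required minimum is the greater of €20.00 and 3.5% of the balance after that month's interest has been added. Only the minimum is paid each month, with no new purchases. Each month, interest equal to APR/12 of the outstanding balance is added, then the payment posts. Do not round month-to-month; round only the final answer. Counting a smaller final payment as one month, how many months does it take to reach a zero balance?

Monthly rate r = 27.3%/12 = 2.275% = 0.02275.
While 3.5% of the post-interest balance exceeds €20.00, each month B ← (B·(1+r))·(1 − 0.035), i.e. B shrinks by the factor (1+r)·0.965 = 0.98695.
This holds for months 1–117. Entering month 118 the balance is €552.92; 3.5% of the post-interest balance is now below €20.00, so the flat €20.00 minimum applies from here.
From month 118 a fixed €20.00 at rate r clears €552.92 in 45 more payments. Total: 117 + 45 = 162 months.

162 months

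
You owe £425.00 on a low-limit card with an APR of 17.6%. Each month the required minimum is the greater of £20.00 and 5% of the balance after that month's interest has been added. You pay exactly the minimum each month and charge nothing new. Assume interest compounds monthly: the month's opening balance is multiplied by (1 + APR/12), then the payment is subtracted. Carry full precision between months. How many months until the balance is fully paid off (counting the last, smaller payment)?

26 months

Monthly rate r = 17.6%/12 = 1.46667% = 0.0146667.
While 5% of the post-interest balance exceeds £20.00, each month B ← (B·(1+r))·(1 − 0.05), i.e. B shrinks by the factor (1+r)·0.95 = 0.96393.
This holds for months 1–3. Entering month 4 the balance is £380.65; 5% of the post-interest balance is now below £20.00, so the flat £20.00 minimum applies from here.
From month 4 a fixed £20.00 at rate r clears £380.65 in 23 more payments. Total: 3 + 23 = 26 months.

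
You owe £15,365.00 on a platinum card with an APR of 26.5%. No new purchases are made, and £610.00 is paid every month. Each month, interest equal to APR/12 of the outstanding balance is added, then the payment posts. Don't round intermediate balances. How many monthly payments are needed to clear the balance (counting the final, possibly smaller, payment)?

38 payments

Monthly rate r = 26.5%/12 = 2.20833% = 0.0220833.
Recurrence: B ← B·(1+r) − £610.00.
Month 1: interest £339.31; balance after payment £15,094.31.
Month 2: interest £333.33; balance after payment £14,817.64.
Closed form: n = −ln(1 − rB₀/P)/ln(1+r) = −ln(0.44375)/ln(1.02208) ≈ 37.197, so the balance reaches zero during payment 38.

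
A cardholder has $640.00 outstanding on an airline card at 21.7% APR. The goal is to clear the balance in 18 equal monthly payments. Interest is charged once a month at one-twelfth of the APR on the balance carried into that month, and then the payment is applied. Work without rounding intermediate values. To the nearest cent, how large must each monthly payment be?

$41.97

Monthly rate r = 21.7%/12 = 1.80833% = 0.0180833.
Level-payment amortization: P = B₀·r / (1 − (1+r)^(−n)) = 640.00·0.0180833 / (1 − 1.01808^(−18)).
Denominator 1 − (1+r)^(−18) = 0.275730663.
P = 11.5733 / 0.275730663 ≈ 41.97.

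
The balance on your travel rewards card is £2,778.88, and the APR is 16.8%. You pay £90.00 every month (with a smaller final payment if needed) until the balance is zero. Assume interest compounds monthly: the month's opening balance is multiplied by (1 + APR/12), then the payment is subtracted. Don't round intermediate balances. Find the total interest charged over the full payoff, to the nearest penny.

Monthly rate r = 16.8%/12 = 1.4% = 0.014.
Payoff takes n = ⌈−ln(1 − rB₀/P)/ln(1+r)⌉ = ⌈40.719⌉ = 41 payments; the last is £64.82.
Total paid = 40·£90.00 + £64.82 = £3,664.82.
Total interest = total paid − principal = £3,664.82 − £2,778.88 = £885.94.

£885.94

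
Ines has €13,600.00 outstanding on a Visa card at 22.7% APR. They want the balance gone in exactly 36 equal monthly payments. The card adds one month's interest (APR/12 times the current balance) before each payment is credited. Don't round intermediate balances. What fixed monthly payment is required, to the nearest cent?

€524.33

Monthly rate r = 22.7%/12 = 1.89167% = 0.0189167.
Level-payment amortization: P = B₀·r / (1 − (1+r)^(−n)) = 13600.00·0.0189167 / (1 − 1.01892^(−36)).
Denominator 1 − (1+r)^(−36) = 0.490659725.
P = 257.267 / 0.490659725 ≈ 524.33.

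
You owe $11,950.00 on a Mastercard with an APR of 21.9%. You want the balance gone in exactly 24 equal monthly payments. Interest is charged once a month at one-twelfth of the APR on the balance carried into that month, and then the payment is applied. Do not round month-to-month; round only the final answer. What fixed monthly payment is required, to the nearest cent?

$619.35

Monthly rate r = 21.9%/12 = 1.825% = 0.01825.
Level-payment amortization: P = B₀·r / (1 − (1+r)^(−n)) = 11950.00·0.01825 / (1 − 1.01825^(−24)).
Denominator 1 − (1+r)^(−24) = 0.35212093.
P = 218.087 / 0.35212093 ≈ 619.35.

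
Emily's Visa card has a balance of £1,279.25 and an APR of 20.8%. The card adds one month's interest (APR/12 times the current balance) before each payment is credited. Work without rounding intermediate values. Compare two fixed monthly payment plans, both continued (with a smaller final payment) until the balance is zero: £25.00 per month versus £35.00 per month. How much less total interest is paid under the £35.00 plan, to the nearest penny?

Monthly rate r = 20.8%/12 = 1.73333% = 0.0173333.
At £25.00/mo: n = ⌈−ln(1 − rB₀/P)/ln(1+r)⌉ = 127 payments (last £21.28); total interest = total paid − £1,279.25 = £1,892.03.
At £35.00/mo: 59 payments (last £14.59); total interest £765.34.
Interest saved = £1,892.03 − £765.34 = £1,126.69.

£1,126.69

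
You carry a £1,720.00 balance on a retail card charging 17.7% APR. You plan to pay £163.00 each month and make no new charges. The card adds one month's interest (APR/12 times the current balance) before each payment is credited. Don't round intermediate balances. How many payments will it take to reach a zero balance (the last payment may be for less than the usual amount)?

12 payments

Monthly rate r = 17.7%/12 = 1.475% = 0.01475.
Recurrence: B ← B·(1+r) − £163.00.
Month 1: interest £25.37; balance after payment £1,582.37.
Month 2: interest £23.34; balance after payment £1,442.71.
Closed form: n = −ln(1 − rB₀/P)/ln(1+r) = −ln(0.84436)/ln(1.01475) ≈ 11.554, so the balance reaches zero during payment 12.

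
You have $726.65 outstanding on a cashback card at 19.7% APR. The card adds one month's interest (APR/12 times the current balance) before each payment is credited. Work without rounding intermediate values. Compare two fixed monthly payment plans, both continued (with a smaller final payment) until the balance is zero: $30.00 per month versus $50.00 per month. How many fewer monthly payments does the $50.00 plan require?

Monthly rate r = 19.7%/12 = 1.64167% = 0.0164167.
At $30.00/mo: n = ⌈−ln(1 − rB₀/P)/ln(1+r)⌉ = 32 payments (last $3.92); total interest = total paid − $726.65 = $207.27.
At $50.00/mo: 17 payments (last $37.05); total interest $110.40.
Payments saved = 32 − 17 = 15.

15 fewer payments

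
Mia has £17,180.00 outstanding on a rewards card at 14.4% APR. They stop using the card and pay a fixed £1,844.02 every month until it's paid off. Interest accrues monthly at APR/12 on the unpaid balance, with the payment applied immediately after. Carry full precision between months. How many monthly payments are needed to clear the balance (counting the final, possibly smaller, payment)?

Monthly rate r = 14.4%/12 = 1.2% = 0.012.
Recurrence: B ← B·(1+r) − £1,844.02.
Month 1: interest £206.16; balance after payment £15,542.14.
Month 2: interest £186.51; balance after payment £13,884.63.
Closed form: n = −ln(1 − rB₀/P)/ln(1+r) = −ln(0.8882)/ln(1.012) ≈ 9.939, so the balance reaches zero during payment 10.

10 payments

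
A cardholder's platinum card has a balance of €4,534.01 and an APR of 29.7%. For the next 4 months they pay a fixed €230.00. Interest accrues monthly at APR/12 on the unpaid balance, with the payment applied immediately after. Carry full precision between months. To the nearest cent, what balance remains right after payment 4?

Monthly rate r = 29.7%/12 = 2.475% = 0.02475.
Each month: B ← B·(1+r) − €230.00.
Month 1: interest €112.22; balance after payment €4,416.23.
Month 2: interest €109.30; balance after payment €4,295.53.
Month 3: interest €106.31; balance after payment €4,171.84.
Month 4: interest €103.25; balance after payment €4,045.10.

€4,045.10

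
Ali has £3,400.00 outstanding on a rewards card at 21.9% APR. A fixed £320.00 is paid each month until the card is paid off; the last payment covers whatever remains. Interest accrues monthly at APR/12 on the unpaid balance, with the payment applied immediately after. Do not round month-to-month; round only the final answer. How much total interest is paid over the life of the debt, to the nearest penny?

£414.20

Monthly rate r = 21.9%/12 = 1.825% = 0.01825.
Payoff takes n = ⌈−ln(1 − rB₀/P)/ln(1+r)⌉ = ⌈11.919⌉ = 12 payments; the last is £294.20.
Total paid = 11·£320.00 + £294.20 = £3,814.20.
Total interest = total paid − principal = £3,814.20 − £3,400.00 = £414.20.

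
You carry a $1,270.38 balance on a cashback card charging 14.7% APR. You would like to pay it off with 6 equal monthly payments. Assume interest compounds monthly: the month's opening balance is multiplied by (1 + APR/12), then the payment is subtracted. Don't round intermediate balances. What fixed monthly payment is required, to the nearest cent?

$220.90

Monthly rate r = 14.7%/12 = 1.225% = 0.01225.
Level-payment amortization: P = B₀·r / (1 − (1+r)^(−n)) = 1270.38·0.01225 / (1 − 1.01225^(−6)).
Denominator 1 − (1+r)^(−6) = 0.070448861.
P = 15.5622 / 0.070448861 ≈ 220.90.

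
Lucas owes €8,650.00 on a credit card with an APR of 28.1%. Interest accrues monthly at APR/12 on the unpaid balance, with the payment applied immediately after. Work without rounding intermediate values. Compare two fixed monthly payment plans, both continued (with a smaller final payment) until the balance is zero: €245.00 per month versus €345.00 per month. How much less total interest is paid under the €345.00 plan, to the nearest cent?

Monthly rate r = 28.1%/12 = 2.34167% = 0.0234167.
At €245.00/mo: n = ⌈−ln(1 − rB₀/P)/ln(1+r)⌉ = 76 payments (last €180.77); total interest = total paid − €8,650.00 = €9,905.77.
At €345.00/mo: 39 payments (last €75.32); total interest €4,535.32.
Interest saved = €9,905.77 − €4,535.32 = €5,370.45.

€5,370.45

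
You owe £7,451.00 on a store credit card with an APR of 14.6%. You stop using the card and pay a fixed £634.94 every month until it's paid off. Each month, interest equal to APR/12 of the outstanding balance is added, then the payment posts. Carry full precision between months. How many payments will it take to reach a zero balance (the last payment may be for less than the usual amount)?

Monthly rate r = 14.6%/12 = 1.21667% = 0.0121667.
Recurrence: B ← B·(1+r) − £634.94.
Month 1: interest £90.65; balance after payment £6,906.71.
Month 2: interest £84.03; balance after payment £6,355.81.
Closed form: n = −ln(1 − rB₀/P)/ln(1+r) = −ln(0.85722)/ln(1.01217) ≈ 12.739, so the balance reaches zero during payment 13.

13 months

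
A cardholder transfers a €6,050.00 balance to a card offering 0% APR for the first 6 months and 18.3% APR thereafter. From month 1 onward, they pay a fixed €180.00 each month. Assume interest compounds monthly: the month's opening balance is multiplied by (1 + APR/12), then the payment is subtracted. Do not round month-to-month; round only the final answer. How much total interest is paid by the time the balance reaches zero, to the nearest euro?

Promo months 1–6 at r₀ = 0%/12 = 0; months 7+ at r₁ = 18.3%/12 = 0.01525.
After month 6 (no interest yet): B = €6,050.00 − 6·€180.00 = €4,970.00.
Then at r₁ with €180.00/mo: n₂ = −ln(1 − r₁·B/P)/ln(1+r₁) ≈ 36.11 → 37 more payments.
Total paid = 42·€180.00 + €20.56 = €7,580.56; interest = €7,580.56 − €6,050.00 = €1,530.56.

€1,531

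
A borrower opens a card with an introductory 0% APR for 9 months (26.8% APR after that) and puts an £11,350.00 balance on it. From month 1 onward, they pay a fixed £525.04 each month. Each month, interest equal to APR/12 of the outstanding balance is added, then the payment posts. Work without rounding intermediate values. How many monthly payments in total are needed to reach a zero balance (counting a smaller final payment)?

Promo months 1–9 at r₀ = 0%/12 = 0; months 10+ at r₁ = 26.8%/12 = 0.0223333.
After month 9 (no interest yet): B = £11,350.00 − 9·£525.04 = £6,624.64.
Then at r₁ with £525.04/mo: n₂ = −ln(1 − r₁·B/P)/ln(1+r₁) ≈ 14.99 → 15 more payments.

24 months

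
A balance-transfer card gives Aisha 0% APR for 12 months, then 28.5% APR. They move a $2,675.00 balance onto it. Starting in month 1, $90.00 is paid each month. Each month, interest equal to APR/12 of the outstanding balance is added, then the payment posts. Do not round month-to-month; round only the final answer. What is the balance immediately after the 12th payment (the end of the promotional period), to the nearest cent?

Promo months 1–12 at r₀ = 0%/12 = 0; months 13+ at r₁ = 28.5%/12 = 0.02375.
After month 12 (no interest yet): B = $2,675.00 − 12·$90.00 = $1,595.00.

$1,595.00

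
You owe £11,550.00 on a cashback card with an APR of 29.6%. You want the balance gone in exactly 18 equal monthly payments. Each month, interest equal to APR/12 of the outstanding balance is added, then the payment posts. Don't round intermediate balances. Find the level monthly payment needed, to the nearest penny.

Monthly rate r = 29.6%/12 = 2.46667% = 0.0246667.
Level-payment amortization: P = B₀·r / (1 − (1+r)^(−n)) = 11550.00·0.0246667 / (1 − 1.02467^(−18)).
Denominator 1 − (1+r)^(−18) = 0.355069304.
P = 284.9 / 0.355069304 ≈ 802.38.

£802.38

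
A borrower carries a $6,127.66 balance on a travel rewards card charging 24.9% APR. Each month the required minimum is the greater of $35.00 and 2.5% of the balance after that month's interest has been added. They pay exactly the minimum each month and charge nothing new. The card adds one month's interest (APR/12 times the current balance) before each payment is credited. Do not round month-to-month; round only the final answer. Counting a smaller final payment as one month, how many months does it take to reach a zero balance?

395 months

Monthly rate r = 24.9%/12 = 2.075% = 0.02075.
While 2.5% of the post-interest balance exceeds $35.00, each month B ← (B·(1+r))·(1 − 0.025), i.e. B shrinks by the factor (1+r)·0.975 = 0.99523.
This holds for months 1–314. Entering month 315 the balance is $1,365.94; 2.5% of the post-interest balance is now below $35.00, so the flat $35.00 minimum applies from here.
From month 315 a fixed $35.00 at rate r clears $1,365.94 in 81 more payments. Total: 314 + 81 = 395 months.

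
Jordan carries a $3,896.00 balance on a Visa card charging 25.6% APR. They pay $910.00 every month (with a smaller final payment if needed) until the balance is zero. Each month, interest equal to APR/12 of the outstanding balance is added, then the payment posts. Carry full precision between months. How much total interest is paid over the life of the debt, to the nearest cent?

$235.37

Monthly rate r = 25.6%/12 = 2.13333% = 0.0213333.
Payoff takes n = ⌈−ln(1 − rB₀/P)/ln(1+r)⌉ = ⌈4.537⌉ = 5 payments; the last is $491.37.
Total paid = 4·$910.00 + $491.37 = $4,131.37.
Total interest = total paid − principal = $4,131.37 − $3,896.00 = $235.37.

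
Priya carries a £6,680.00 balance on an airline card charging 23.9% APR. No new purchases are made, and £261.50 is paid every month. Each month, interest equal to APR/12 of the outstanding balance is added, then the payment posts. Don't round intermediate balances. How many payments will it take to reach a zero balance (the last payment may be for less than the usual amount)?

Monthly rate r = 23.9%/12 = 1.99167% = 0.0199167.
Recurrence: B ← B·(1+r) − £261.50.
Month 1: interest £133.04; balance after payment £6,551.54.
Month 2: interest £130.48; balance after payment £6,420.53.
Closed form: n = −ln(1 − rB₀/P)/ln(1+r) = −ln(0.49123)/ln(1.01992) ≈ 36.045, so the balance reaches zero during payment 37.

37 payments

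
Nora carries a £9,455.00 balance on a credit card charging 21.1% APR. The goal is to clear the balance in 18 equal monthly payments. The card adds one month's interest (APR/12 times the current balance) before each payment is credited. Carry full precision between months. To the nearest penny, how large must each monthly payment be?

£617.35

Monthly rate r = 21.1%/12 = 1.75833% = 0.0175833.
Level-payment amortization: P = B₀·r / (1 − (1+r)^(−n)) = 9455.00·0.0175833 / (1 − 1.01758^(−18)).
Denominator 1 − (1+r)^(−18) = 0.26929805.
P = 166.25 / 0.26929805 ≈ 617.35.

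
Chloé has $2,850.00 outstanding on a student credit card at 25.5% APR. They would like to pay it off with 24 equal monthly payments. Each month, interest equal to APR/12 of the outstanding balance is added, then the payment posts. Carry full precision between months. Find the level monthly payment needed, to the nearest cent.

Monthly rate r = 25.5%/12 = 2.125% = 0.02125.
Level-payment amortization: P = B₀·r / (1 − (1+r)^(−n)) = 2850.00·0.02125 / (1 − 1.02125^(−24)).
Denominator 1 − (1+r)^(−24) = 0.396287274.
P = 60.5625 / 0.396287274 ≈ 152.82.

$152.82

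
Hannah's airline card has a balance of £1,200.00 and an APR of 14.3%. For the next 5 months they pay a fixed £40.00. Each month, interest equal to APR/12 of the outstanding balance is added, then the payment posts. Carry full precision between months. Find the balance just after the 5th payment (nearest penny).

Monthly rate r = 14.3%/12 = 1.19167% = 0.0119167.
Each month: B ← B·(1+r) − £40.00.
Month 1: interest £14.30; balance after payment £1,174.30.
Month 2: interest £13.99; balance after payment £1,148.29.
Month 3: interest £13.68; balance after payment £1,121.98.
Month 4: interest £13.37; balance after payment £1,095.35.
Month 5: interest £13.05; balance after payment £1,068.40.

£1,068.40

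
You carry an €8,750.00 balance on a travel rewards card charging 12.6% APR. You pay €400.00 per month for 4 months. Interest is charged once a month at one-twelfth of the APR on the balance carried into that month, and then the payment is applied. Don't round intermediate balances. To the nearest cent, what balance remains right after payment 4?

Monthly rate r = 12.6%/12 = 1.05% = 0.0105.
Each month: B ← B·(1+r) − €400.00.
Month 1: interest €91.87; balance after payment €8,441.88.
Month 2: interest €88.64; balance after payment €8,130.51.
Month 3: interest €85.37; balance after payment €7,815.89.
Month 4: interest €82.07; balance after payment €7,497.95.

€7,497.95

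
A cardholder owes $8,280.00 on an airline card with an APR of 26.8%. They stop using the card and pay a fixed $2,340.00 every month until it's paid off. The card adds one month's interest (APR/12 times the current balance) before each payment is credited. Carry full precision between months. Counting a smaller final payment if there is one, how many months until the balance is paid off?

Monthly rate r = 26.8%/12 = 2.23333% = 0.0223333.
Recurrence: B ← B·(1+r) − $2,340.00.
Month 1: interest $184.92; balance after payment $6,124.92.
Month 2: interest $136.79; balance after payment $3,921.71.
Month 3: interest $87.58; balance after payment $1,669.29.
Month 4: interest $37.28; balance after payment $0.00.

4 months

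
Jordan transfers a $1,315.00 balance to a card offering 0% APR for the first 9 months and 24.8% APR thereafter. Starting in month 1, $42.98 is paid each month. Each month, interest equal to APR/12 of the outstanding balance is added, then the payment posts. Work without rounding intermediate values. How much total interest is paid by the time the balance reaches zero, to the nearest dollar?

Promo months 1–9 at r₀ = 0%/12 = 0; months 10+ at r₁ = 24.8%/12 = 0.0206667.
After month 9 (no interest yet): B = $1,315.00 − 9·$42.98 = $928.18.
Then at r₁ with $42.98/mo: n₂ = −ln(1 − r₁·B/P)/ln(1+r₁) ≈ 28.90 → 29 more payments.
Total paid = 37·$42.98 + $38.66 = $1,628.92; interest = $1,628.92 − $1,315.00 = $313.92.

$314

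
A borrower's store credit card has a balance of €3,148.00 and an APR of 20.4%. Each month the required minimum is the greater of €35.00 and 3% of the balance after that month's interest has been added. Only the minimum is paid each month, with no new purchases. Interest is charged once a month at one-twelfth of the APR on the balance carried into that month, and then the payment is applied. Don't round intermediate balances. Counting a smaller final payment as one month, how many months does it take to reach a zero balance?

123 months

Monthly rate r = 20.4%/12 = 1.7% = 0.017.
While 3% of the post-interest balance exceeds €35.00, each month B ← (B·(1+r))·(1 − 0.03), i.e. B shrinks by the factor (1+r)·0.97 = 0.98649.
This holds for months 1–75. Entering month 76 the balance is €1,134.97; 3% of the post-interest balance is now below €35.00, so the flat €35.00 minimum applies from here.
From month 76 a fixed €35.00 at rate r clears €1,134.97 in 48 more payments. Total: 75 + 48 = 123 months.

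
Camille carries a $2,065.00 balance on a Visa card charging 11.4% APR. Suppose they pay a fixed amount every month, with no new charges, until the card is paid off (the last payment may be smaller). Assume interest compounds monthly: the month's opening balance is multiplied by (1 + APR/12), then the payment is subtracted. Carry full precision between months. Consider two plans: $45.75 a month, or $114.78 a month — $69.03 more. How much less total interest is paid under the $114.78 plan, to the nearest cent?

$434.35

Monthly rate r = 11.4%/12 = 0.95% = 0.0095.
At $45.75/mo: n = ⌈−ln(1 − rB₀/P)/ln(1+r)⌉ = 60 payments (last $10.48); total interest = total paid − $2,065.00 = $644.73.
At $114.78/mo: 20 payments (last $94.56); total interest $210.38.
Interest saved = $644.73 − $210.38 = $434.35.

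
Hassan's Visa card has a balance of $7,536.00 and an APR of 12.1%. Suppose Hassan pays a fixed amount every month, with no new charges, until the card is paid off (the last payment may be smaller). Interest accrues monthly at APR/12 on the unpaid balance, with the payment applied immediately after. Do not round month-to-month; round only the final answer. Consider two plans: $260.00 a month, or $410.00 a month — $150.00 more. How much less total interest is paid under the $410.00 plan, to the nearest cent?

Monthly rate r = 12.1%/12 = 1.00833% = 0.0100833.
At $260.00/mo: n = ⌈−ln(1 − rB₀/P)/ln(1+r)⌉ = 35 payments (last $118.61); total interest = total paid − $7,536.00 = $1,422.61.
At $410.00/mo: 21 payments (last $177.19); total interest $841.19.
Interest saved = $1,422.61 − $841.19 = $581.42.

$581.42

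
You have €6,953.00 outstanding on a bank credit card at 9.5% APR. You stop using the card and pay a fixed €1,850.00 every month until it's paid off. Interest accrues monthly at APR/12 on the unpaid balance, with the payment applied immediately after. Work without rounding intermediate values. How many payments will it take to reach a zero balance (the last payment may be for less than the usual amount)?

Monthly rate r = 9.5%/12 = 0.791667% = 0.00791667.
Recurrence: B ← B·(1+r) − €1,850.00.
Month 1: interest €55.04; balance after payment €5,158.04.
Month 2: interest €40.83; balance after payment €3,348.88.
Month 3: interest €26.51; balance after payment €1,525.39.
Month 4: interest €12.08; balance after payment €0.00.

4 payments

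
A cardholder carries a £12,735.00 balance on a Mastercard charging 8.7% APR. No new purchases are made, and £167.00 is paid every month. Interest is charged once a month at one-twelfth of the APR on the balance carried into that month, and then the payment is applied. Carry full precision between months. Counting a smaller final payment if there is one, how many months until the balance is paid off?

Monthly rate r = 8.7%/12 = 0.725% = 0.00725.
Recurrence: B ← B·(1+r) − £167.00.
Month 1: interest £92.33; balance after payment £12,660.33.
Month 2: interest £91.79; balance after payment £12,585.12.
Closed form: n = −ln(1 − rB₀/P)/ln(1+r) = −ln(0.44713)/ln(1.00725) ≈ 111.422, so the balance reaches zero during payment 112.

112 months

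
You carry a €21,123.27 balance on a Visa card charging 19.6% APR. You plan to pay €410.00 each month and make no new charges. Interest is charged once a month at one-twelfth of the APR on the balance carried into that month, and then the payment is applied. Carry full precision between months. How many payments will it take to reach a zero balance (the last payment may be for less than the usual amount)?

Monthly rate r = 19.6%/12 = 1.63333% = 0.0163333.
Recurrence: B ← B·(1+r) − €410.00.
Month 1: interest €345.01; balance after payment €21,058.28.
Month 2: interest €343.95; balance after payment €20,992.24.
Closed form: n = −ln(1 − rB₀/P)/ln(1+r) = −ln(0.1585)/ln(1.01633) ≈ 113.693, so the balance reaches zero during payment 114.

114 months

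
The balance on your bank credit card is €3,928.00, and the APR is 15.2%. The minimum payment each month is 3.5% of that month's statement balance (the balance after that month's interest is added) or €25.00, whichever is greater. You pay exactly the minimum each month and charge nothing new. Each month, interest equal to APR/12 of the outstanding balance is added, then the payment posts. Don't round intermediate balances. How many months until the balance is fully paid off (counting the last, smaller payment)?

Monthly rate r = 15.2%/12 = 1.26667% = 0.0126667.
While 3.5% of the post-interest balance exceeds €25.00, each month B ← (B·(1+r))·(1 − 0.035), i.e. B shrinks by the factor (1+r)·0.965 = 0.97722.
This holds for months 1–75. Entering month 76 the balance is €697.76; 3.5% of the post-interest balance is now below €25.00, so the flat €25.00 minimum applies from here.
From month 76 a fixed €25.00 at rate r clears €697.76 in 35 more payments. Total: 75 + 35 = 110 months.

110 months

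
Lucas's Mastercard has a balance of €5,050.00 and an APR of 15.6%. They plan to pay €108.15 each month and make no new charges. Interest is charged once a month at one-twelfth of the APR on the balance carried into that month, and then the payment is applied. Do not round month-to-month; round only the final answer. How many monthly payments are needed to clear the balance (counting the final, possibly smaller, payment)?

Monthly rate r = 15.6%/12 = 1.3% = 0.013.
Recurrence: B ← B·(1+r) − €108.15.
Month 1: interest €65.65; balance after payment €5,007.50.
Month 2: interest €65.10; balance after payment €4,964.45.
Closed form: n = −ln(1 − rB₀/P)/ln(1+r) = −ln(0.39297)/ln(1.013) ≈ 72.313, so the balance reaches zero during payment 73.

73 months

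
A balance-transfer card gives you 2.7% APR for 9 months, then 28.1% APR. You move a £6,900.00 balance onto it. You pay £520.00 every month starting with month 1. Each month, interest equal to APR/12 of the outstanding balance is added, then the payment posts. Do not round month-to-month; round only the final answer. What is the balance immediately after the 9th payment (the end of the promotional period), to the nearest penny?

£2,318.65

Promo months 1–9 at r₀ = 2.7%/12 = 0.00225; months 10+ at r₁ = 28.1%/12 = 0.0234167.
After month 9: iterate B ← B·(1+r₀) − £520.00 for 9 months → £2,318.65.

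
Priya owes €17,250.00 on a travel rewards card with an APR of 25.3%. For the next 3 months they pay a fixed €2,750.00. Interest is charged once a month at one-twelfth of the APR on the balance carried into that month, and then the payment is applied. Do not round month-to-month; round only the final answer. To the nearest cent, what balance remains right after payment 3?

€9,939.07

Monthly rate r = 25.3%/12 = 2.10833% = 0.0210833.
Each month: B ← B·(1+r) − €2,750.00.
Month 1: interest €363.69; balance after payment €14,863.69.
Month 2: interest €313.38; balance after payment €12,427.06.
Month 3: interest €262.00; balance after payment €9,939.07.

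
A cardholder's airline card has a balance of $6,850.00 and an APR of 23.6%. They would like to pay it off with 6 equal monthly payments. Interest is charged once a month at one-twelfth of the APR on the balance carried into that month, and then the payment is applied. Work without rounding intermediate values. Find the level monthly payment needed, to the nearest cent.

Monthly rate r = 23.6%/12 = 1.96667% = 0.0196667.
Level-payment amortization: P = B₀·r / (1 − (1+r)^(−n)) = 6850.00·0.0196667 / (1 − 1.01967^(−6)).
Denominator 1 − (1+r)^(−6) = 0.110285504.
P = 134.717 / 0.110285504 ≈ 1221.53.

$1,221.53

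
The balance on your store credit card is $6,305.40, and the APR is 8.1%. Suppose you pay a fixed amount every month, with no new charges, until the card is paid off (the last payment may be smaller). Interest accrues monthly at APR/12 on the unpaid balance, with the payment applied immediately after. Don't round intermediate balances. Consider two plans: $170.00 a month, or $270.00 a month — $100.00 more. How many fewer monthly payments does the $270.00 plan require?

17 fewer payments

Monthly rate r = 8.1%/12 = 0.675% = 0.00675.
At $170.00/mo: n = ⌈−ln(1 − rB₀/P)/ln(1+r)⌉ = 43 payments (last $142.01); total interest = total paid − $6,305.40 = $976.61.
At $270.00/mo: 26 payments (last $135.03); total interest $579.63.
Payments saved = 43 − 26 = 17.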